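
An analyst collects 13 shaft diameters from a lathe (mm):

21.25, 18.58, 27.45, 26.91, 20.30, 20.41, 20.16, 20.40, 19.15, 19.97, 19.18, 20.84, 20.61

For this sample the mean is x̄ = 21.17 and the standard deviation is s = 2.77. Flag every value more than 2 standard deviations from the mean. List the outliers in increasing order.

Cutoffs at x̄ ± 2s: 21.17 ± 2·2.77 = [15.63, 26.71].
26.91: z = 2.07, |z| > 2 → outlier.
27.45: z = 2.27, |z| > 2 → outlier.
Every other value lies within [15.63, 26.71].

26.91, 27.45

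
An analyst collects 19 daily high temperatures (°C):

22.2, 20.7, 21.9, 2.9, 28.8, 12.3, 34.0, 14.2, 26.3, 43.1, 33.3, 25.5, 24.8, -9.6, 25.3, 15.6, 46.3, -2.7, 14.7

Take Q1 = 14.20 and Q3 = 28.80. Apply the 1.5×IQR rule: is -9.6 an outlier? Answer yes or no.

yes

IQR = Q3 − Q1 = 28.80 − 14.20 = 14.60.
Lower fence = Q1 − 1.5·IQR = 14.20 − 21.90 = -7.70.
Upper fence = Q3 + 1.5·IQR = 28.80 + 21.90 = 50.70.
-9.6 lies below the lower fence.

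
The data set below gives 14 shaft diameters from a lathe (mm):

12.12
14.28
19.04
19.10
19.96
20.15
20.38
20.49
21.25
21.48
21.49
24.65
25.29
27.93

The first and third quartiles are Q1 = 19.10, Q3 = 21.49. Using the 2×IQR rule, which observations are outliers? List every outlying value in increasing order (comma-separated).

12.12, 14.28, 27.93

IQR = Q3 − Q1 = 21.49 − 19.10 = 2.39.
Lower fence = Q1 − 2·IQR = 19.10 − 4.78 = 14.32.
Upper fence = Q3 + 2·IQR = 21.49 + 4.78 = 26.27.
12.12 < 14.32 → outlier.
14.28 < 14.32 → outlier.
27.93 > 26.27 → outlier.
All remaining values lie within [14.32, 26.27].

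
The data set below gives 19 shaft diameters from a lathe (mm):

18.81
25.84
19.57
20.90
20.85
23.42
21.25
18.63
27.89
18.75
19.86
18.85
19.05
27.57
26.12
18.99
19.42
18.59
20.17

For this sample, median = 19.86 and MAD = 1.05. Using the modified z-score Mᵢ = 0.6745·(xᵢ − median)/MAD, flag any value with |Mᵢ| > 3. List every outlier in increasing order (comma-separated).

25.84, 26.12, 27.57, 27.89

|Mᵢ| > 3 ⇔ |xᵢ − 19.86| > 3·1.05/0.6745 = 4.67.
So outliers lie outside [15.19, 24.53].
25.84: M = 3.84 → outlier.
26.12: M = 4.02 → outlier.
27.57: M = 4.95 → outlier.
27.89: M = 5.16 → outlier.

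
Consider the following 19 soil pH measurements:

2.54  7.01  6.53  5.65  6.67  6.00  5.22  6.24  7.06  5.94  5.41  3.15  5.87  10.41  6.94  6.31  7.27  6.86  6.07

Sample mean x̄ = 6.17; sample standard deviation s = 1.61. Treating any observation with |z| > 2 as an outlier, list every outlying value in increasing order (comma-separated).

Cutoffs at x̄ ± 2s: 6.17 ± 2·1.61 = [2.95, 9.39].
2.54: z = -2.25, |z| > 2 → outlier.
10.41: z = 2.63, |z| > 2 → outlier.
Every other value lies within [2.95, 9.39].

2.54, 10.41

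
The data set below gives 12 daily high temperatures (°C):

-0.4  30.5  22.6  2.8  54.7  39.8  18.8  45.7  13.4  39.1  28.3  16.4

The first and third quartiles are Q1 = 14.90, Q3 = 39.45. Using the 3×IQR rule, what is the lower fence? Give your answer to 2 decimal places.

IQR = Q3 − Q1 = 39.45 − 14.90 = 24.55.
Lower fence = Q1 − 3·IQR = 14.90 − 73.65 = -58.75.
Upper fence = Q3 + 3·IQR = 39.45 + 73.65 = 113.10.

-58.75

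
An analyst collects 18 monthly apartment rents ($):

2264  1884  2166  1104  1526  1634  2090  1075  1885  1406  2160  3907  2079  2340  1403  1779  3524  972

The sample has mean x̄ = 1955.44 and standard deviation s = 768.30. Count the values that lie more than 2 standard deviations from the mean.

Cutoffs: x̄ ± 2s = [418.84, 3492.04].
Outside the cutoffs: 3524, 3907.

2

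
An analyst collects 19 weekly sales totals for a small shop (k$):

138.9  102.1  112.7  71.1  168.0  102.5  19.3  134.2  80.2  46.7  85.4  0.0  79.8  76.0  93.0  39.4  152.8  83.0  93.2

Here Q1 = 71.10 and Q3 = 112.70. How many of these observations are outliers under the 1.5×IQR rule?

1

IQR = 41.60; fences at 71.10 − 62.40 = 8.70 and 112.70 + 62.40 = 175.10.
Outside the cutoffs: 0.0.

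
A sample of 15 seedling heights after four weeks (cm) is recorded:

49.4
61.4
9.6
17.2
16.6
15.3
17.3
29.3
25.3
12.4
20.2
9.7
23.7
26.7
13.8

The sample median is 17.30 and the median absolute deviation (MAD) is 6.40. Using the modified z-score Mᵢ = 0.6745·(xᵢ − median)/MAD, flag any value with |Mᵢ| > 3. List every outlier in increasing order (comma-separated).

49.4, 61.4

|Mᵢ| > 3 ⇔ |xᵢ − 17.30| > 3·6.40/0.6745 = 28.47.
So outliers lie outside [-11.17, 45.77].
49.4: M = 3.38 → outlier.
61.4: M = 4.65 → outlier.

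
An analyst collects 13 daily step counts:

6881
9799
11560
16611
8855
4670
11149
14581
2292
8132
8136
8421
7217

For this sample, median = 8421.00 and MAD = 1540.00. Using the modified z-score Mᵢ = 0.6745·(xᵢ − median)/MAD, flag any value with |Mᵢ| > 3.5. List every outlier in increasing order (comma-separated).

|Mᵢ| > 3.5 ⇔ |xᵢ − 8421.00| > 3.5·1540.00/0.6745 = 7991.10.
So outliers lie outside [429.90, 16412.10].
16611: M = 3.59 → outlier.

16611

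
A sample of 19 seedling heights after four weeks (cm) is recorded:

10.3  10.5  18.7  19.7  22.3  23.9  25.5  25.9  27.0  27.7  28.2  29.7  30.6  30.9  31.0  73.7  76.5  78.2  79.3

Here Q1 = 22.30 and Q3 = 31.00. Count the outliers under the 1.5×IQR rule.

4

IQR = 8.70; fences at 22.30 − 13.05 = 9.25 and 31.00 + 13.05 = 44.05.
Outside the cutoffs: 73.7, 76.5, 78.2, 79.3.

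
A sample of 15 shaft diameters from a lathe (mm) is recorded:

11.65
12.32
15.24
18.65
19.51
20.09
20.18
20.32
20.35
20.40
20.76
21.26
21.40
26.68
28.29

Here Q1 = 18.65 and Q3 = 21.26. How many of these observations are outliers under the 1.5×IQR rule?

IQR = 2.61; fences at 18.65 − 3.915 = 14.735 and 21.26 + 3.915 = 25.175.
Outside the cutoffs: 11.65, 12.32, 26.68, 28.29.

4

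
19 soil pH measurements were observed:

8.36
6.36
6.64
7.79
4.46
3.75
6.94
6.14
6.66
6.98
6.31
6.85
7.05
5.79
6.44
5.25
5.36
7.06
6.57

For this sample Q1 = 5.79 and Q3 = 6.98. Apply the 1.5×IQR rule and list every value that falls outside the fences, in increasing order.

IQR = Q3 − Q1 = 6.98 − 5.79 = 1.19.
Lower fence = Q1 − 1.5·IQR = 5.79 − 1.785 = 4.005.
Upper fence = Q3 + 1.5·IQR = 6.98 + 1.785 = 8.765.
3.75 < 4.005 → outlier.
All remaining values lie within [4.005, 8.765].

3.75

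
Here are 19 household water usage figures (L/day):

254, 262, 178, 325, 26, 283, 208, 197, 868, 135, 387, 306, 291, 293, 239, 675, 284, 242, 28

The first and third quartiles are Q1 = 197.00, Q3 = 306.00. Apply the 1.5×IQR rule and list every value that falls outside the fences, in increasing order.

26, 28, 675, 868

IQR = Q3 − Q1 = 306.00 − 197.00 = 109.00.
Lower fence = Q1 − 1.5·IQR = 197.00 − 163.50 = 33.50.
Upper fence = Q3 + 1.5·IQR = 306.00 + 163.50 = 469.50.
26 < 33.50 → outlier.
28 < 33.50 → outlier.
675 > 469.50 → outlier.
868 > 469.50 → outlier.
All remaining values lie within [33.50, 469.50].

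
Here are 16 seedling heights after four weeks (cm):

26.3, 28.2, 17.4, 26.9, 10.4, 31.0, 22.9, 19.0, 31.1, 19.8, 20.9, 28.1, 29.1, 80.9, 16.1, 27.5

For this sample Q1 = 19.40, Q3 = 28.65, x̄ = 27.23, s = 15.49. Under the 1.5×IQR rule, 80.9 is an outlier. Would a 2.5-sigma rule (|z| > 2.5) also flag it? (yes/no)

yes

z = (80.9 − 27.23) / 15.49 = 3.46.
|z| = 3.46 > 2.5.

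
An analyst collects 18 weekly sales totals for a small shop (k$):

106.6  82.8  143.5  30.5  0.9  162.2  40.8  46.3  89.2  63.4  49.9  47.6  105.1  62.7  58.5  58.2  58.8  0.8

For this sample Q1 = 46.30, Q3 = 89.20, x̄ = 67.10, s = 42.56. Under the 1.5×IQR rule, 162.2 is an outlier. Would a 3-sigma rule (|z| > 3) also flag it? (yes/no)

z = (162.2 − 67.10) / 42.56 = 2.23.
|z| = 2.23 ≤ 3.

no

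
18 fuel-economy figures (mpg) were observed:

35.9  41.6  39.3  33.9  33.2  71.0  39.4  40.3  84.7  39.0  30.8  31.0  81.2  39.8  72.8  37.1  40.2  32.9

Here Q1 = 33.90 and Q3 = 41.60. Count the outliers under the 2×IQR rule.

4

IQR = 7.70; fences at 33.90 − 15.40 = 18.50 and 41.60 + 15.40 = 57.00.
Outside the cutoffs: 71.0, 72.8, 81.2, 84.7.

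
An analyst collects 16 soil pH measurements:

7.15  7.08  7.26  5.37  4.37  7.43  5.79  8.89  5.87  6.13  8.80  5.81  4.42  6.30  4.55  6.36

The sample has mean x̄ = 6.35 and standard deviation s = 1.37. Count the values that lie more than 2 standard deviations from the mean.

0

Cutoffs: x̄ ± 2s = [3.61, 9.09].
Every value lies within the cutoffs.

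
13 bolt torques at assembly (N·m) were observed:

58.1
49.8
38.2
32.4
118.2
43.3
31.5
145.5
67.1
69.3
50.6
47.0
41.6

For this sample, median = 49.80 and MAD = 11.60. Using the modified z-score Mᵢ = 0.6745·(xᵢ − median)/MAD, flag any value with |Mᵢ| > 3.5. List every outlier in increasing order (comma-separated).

|Mᵢ| > 3.5 ⇔ |xᵢ − 49.80| > 3.5·11.60/0.6745 = 60.19.
So outliers lie outside [-10.39, 109.99].
118.2: M = 3.98 → outlier.
145.5: M = 5.56 → outlier.

118.2, 145.5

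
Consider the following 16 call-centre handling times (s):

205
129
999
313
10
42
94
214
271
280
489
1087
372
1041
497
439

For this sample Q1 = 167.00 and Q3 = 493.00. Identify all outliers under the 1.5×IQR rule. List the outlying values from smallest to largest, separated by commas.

IQR = Q3 − Q1 = 493.00 − 167.00 = 326.00.
Lower fence = Q1 − 1.5·IQR = 167.00 − 489.00 = -322.00.
Upper fence = Q3 + 1.5·IQR = 493.00 + 489.00 = 982.00.
999 > 982.00 → outlier.
1041 > 982.00 → outlier.
1087 > 982.00 → outlier.
All remaining values lie within [-322.00, 982.00].

999, 1041, 1087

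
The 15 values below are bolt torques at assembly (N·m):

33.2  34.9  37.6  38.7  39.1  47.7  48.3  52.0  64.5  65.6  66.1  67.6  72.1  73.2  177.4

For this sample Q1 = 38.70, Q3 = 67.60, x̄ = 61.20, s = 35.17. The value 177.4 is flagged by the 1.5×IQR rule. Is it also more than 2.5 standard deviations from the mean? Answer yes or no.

yes

z = (177.4 − 61.20) / 35.17 = 3.30.
|z| = 3.30 > 2.5.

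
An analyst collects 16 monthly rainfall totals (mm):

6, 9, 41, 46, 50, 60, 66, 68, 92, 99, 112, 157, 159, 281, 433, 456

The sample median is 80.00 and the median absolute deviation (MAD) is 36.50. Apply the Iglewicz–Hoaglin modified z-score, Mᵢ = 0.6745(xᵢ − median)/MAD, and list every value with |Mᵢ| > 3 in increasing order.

|Mᵢ| > 3 ⇔ |xᵢ − 80.00| > 3·36.50/0.6745 = 162.34.
So outliers lie outside [-82.34, 242.34].
281: M = 3.71 → outlier.
433: M = 6.52 → outlier.
456: M = 6.95 → outlier.

281, 433, 456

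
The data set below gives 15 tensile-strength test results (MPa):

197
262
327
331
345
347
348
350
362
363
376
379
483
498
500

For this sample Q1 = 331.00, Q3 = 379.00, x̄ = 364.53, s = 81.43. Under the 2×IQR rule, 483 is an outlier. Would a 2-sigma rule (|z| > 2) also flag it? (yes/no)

z = (483 − 364.53) / 81.43 = 1.45.
|z| = 1.45 ≤ 2.

no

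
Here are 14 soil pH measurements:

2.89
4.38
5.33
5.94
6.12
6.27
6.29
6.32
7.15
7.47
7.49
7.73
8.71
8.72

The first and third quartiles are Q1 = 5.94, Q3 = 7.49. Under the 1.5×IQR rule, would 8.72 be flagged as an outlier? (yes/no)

IQR = Q3 − Q1 = 7.49 − 5.94 = 1.55.
Lower fence = Q1 − 1.5·IQR = 5.94 − 2.325 = 3.615.
Upper fence = Q3 + 1.5·IQR = 7.49 + 2.325 = 9.815.
8.72 lies within [3.615, 9.815].

no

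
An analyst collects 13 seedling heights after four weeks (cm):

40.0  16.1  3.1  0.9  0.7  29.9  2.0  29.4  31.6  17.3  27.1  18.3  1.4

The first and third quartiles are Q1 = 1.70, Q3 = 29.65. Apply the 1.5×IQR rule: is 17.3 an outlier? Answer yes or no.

IQR = Q3 − Q1 = 29.65 − 1.70 = 27.95.
Lower fence = Q1 − 1.5·IQR = 1.70 − 41.925 = -40.225.
Upper fence = Q3 + 1.5·IQR = 29.65 + 41.925 = 71.575.
17.3 lies within [-40.225, 71.575].

no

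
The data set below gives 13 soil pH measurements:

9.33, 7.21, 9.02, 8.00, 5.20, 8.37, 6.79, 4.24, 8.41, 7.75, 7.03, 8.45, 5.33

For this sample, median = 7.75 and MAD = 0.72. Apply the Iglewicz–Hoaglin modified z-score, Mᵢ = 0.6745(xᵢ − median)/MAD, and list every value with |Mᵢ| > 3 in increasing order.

4.24

|Mᵢ| > 3 ⇔ |xᵢ − 7.75| > 3·0.72/0.6745 = 3.20.
So outliers lie outside [4.55, 10.95].
4.24: M = -3.29 → outlier.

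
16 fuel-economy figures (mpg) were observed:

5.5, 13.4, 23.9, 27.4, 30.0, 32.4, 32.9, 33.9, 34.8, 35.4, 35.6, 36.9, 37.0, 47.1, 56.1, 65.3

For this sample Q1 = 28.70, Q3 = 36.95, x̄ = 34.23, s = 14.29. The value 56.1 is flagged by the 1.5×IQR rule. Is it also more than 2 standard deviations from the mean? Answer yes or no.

z = (56.1 − 34.23) / 14.29 = 1.53.
|z| = 1.53 ≤ 2.

no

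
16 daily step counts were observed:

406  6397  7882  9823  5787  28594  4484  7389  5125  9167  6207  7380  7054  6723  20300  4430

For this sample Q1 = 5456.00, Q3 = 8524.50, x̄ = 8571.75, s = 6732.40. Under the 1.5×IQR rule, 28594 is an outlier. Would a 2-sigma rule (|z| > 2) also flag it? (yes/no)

yes

z = (28594 − 8571.75) / 6732.40 = 2.97.
|z| = 2.97 > 2.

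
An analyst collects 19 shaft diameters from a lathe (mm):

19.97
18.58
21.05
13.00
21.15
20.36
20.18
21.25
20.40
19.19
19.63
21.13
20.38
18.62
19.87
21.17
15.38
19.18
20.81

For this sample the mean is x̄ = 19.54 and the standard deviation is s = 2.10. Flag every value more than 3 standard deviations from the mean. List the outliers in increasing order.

13.00

Cutoffs at x̄ ± 3s: 19.54 ± 3·2.10 = [13.24, 25.84].
13.00: z = -3.11, |z| > 3 → outlier.
Every other value lies within [13.24, 25.84].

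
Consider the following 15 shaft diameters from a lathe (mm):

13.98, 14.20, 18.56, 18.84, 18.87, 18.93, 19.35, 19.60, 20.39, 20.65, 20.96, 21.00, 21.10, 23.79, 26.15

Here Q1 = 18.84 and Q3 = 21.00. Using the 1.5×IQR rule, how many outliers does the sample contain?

IQR = 2.16; fences at 18.84 − 3.24 = 15.60 and 21.00 + 3.24 = 24.24.
Outside the cutoffs: 13.98, 14.20, 26.15.

3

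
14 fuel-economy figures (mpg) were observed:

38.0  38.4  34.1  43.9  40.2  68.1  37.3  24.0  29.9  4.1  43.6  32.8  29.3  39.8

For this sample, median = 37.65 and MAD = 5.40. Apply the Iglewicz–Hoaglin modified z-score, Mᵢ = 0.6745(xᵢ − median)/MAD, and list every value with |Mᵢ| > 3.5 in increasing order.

4.1, 68.1

|Mᵢ| > 3.5 ⇔ |xᵢ − 37.65| > 3.5·5.40/0.6745 = 28.02.
So outliers lie outside [9.63, 65.67].
4.1: M = -4.19 → outlier.
68.1: M = 3.80 → outlier.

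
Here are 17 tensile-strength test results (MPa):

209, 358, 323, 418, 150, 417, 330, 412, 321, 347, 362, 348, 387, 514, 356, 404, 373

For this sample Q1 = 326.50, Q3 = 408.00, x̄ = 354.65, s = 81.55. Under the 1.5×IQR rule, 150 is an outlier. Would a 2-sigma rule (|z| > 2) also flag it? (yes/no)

z = (150 − 354.65) / 81.55 = -2.51.
|z| = 2.51 > 2.

yes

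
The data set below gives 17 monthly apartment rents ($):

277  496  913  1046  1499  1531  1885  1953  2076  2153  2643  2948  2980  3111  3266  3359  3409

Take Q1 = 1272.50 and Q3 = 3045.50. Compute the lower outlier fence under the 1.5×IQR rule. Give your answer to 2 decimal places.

IQR = Q3 − Q1 = 3045.50 − 1272.50 = 1773.00.
Lower fence = Q1 − 1.5·IQR = 1272.50 − 2659.50 = -1387.00.
Upper fence = Q3 + 1.5·IQR = 3045.50 + 2659.50 = 5705.00.

-1387.00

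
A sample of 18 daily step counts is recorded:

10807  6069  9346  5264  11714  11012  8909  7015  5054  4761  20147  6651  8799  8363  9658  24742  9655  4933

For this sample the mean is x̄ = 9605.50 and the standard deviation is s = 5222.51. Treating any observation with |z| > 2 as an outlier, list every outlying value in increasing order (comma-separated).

20147, 24742

Cutoffs at x̄ ± 2s: 9605.50 ± 2·5222.51 = [-839.52, 20050.52].
20147: z = 2.02, |z| > 2 → outlier.
24742: z = 2.90, |z| > 2 → outlier.
Every other value lies within [-839.52, 20050.52].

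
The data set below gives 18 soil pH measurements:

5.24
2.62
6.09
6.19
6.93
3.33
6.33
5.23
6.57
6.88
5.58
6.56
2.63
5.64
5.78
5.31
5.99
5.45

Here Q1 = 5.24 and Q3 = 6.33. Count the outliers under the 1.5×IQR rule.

IQR = 1.09; fences at 5.24 − 1.635 = 3.605 and 6.33 + 1.635 = 7.965.
Outside the cutoffs: 2.62, 2.63, 3.33.

3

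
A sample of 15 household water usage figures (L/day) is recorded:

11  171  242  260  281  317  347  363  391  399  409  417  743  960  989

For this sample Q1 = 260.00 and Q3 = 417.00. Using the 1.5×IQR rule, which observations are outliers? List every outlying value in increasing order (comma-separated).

IQR = Q3 − Q1 = 417.00 − 260.00 = 157.00.
Lower fence = Q1 − 1.5·IQR = 260.00 − 235.50 = 24.50.
Upper fence = Q3 + 1.5·IQR = 417.00 + 235.50 = 652.50.
11 < 24.50 → outlier.
743 > 652.50 → outlier.
960 > 652.50 → outlier.
989 > 652.50 → outlier.
All remaining values lie within [24.50, 652.50].

11, 743, 960, 989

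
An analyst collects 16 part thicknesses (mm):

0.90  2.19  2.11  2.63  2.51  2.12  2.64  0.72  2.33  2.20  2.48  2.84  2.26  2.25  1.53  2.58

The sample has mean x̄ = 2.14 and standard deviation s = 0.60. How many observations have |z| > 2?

2

Cutoffs: x̄ ± 2s = [0.94, 3.34].
Outside the cutoffs: 0.72, 0.90.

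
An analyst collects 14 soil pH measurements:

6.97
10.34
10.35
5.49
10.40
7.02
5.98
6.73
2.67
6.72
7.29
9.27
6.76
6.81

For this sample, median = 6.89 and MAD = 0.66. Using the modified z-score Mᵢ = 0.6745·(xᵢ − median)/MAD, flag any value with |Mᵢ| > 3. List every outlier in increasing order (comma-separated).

2.67, 10.34, 10.35, 10.40

|Mᵢ| > 3 ⇔ |xᵢ − 6.89| > 3·0.66/0.6745 = 2.94.
So outliers lie outside [3.95, 9.83].
2.67: M = -4.31 → outlier.
10.34: M = 3.53 → outlier.
10.35: M = 3.54 → outlier.
10.40: M = 3.59 → outlier.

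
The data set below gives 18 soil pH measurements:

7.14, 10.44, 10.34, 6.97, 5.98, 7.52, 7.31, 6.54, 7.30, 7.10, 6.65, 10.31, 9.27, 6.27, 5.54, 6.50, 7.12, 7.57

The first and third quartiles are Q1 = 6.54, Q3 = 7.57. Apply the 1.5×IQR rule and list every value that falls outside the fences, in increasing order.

9.27, 10.31, 10.34, 10.44

IQR = Q3 − Q1 = 7.57 − 6.54 = 1.03.
Lower fence = Q1 − 1.5·IQR = 6.54 − 1.545 = 4.995.
Upper fence = Q3 + 1.5·IQR = 7.57 + 1.545 = 9.115.
9.27 > 9.115 → outlier.
10.31 > 9.115 → outlier.
10.34 > 9.115 → outlier.
10.44 > 9.115 → outlier.
All remaining values lie within [4.995, 9.115].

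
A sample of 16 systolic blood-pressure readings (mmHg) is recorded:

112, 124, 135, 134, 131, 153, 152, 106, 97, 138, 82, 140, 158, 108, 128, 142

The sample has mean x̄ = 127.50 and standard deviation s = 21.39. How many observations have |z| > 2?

Cutoffs: x̄ ± 2s = [84.72, 170.28].
Outside the cutoffs: 82.

1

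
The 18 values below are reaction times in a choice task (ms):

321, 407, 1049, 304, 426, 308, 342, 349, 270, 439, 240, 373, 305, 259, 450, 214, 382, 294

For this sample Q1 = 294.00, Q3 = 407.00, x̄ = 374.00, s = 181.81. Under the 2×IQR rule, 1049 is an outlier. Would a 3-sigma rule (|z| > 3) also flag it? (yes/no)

z = (1049 − 374.00) / 181.81 = 3.71.
|z| = 3.71 > 3.

yes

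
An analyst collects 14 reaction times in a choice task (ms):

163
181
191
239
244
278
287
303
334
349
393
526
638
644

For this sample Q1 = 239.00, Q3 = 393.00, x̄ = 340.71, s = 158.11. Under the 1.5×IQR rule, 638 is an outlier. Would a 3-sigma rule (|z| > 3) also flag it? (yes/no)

no

z = (638 − 340.71) / 158.11 = 1.88.
|z| = 1.88 ≤ 3.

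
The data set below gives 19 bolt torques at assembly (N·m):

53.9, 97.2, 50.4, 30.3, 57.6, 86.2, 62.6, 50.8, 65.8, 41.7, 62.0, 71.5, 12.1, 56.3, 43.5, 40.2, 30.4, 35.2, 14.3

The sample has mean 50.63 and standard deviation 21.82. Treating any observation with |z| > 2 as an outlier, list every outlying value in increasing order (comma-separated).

97.2

Cutoffs at x̄ ± 2s: 50.63 ± 2·21.82 = [6.99, 94.27].
97.2: z = 2.13, |z| > 2 → outlier.
Every other value lies within [6.99, 94.27].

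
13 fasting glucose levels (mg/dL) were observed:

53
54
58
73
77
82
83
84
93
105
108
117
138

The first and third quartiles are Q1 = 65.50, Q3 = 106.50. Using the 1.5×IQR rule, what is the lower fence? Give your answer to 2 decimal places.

IQR = Q3 − Q1 = 106.50 − 65.50 = 41.00.
Lower fence = Q1 − 1.5·IQR = 65.50 − 61.50 = 4.00.
Upper fence = Q3 + 1.5·IQR = 106.50 + 61.50 = 168.00.

4.00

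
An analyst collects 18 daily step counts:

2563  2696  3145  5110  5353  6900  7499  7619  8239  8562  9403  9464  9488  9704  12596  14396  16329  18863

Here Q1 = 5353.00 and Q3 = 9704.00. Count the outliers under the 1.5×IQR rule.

2

IQR = 4351.00; fences at 5353.00 − 6526.50 = -1173.50 and 9704.00 + 6526.50 = 16230.50.
Outside the cutoffs: 16329, 18863.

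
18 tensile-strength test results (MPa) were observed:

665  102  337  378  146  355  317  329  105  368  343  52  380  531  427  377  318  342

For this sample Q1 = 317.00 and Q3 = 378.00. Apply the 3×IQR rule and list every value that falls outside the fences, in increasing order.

IQR = Q3 − Q1 = 378.00 − 317.00 = 61.00.
Lower fence = Q1 − 3·IQR = 317.00 − 183.00 = 134.00.
Upper fence = Q3 + 3·IQR = 378.00 + 183.00 = 561.00.
52 < 134.00 → outlier.
102 < 134.00 → outlier.
105 < 134.00 → outlier.
665 > 561.00 → outlier.
All remaining values lie within [134.00, 561.00].

52, 102, 105, 665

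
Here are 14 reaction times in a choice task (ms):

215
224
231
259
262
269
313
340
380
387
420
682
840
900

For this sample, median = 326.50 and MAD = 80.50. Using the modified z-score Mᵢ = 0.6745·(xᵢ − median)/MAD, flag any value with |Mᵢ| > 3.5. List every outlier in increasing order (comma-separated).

|Mᵢ| > 3.5 ⇔ |xᵢ − 326.50| > 3.5·80.50/0.6745 = 417.72.
So outliers lie outside [-91.22, 744.22].
840: M = 4.30 → outlier.
900: M = 4.81 → outlier.

840, 900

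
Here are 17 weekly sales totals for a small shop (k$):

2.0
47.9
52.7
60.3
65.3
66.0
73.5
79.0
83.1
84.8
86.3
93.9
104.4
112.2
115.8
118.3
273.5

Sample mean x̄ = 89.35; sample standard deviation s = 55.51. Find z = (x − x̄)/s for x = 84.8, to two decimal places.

-0.08

z = (84.8 − 89.35) / 55.51 = -0.08.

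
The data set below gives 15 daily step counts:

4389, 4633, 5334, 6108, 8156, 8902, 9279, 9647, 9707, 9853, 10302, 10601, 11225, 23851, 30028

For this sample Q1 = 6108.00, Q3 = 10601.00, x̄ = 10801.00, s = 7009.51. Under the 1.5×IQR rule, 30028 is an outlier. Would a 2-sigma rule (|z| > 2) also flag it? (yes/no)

yes

z = (30028 − 10801.00) / 7009.51 = 2.74.
|z| = 2.74 > 2.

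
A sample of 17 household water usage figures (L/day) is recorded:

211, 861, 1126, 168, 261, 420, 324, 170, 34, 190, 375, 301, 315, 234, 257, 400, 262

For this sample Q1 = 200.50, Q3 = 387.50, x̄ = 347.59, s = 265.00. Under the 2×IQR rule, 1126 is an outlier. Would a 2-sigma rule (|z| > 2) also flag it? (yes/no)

z = (1126 − 347.59) / 265.00 = 2.94.
|z| = 2.94 > 2.

yes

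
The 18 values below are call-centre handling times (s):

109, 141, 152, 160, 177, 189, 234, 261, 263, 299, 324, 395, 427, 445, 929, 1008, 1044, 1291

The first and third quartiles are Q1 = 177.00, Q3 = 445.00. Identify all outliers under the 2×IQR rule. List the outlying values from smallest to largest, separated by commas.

IQR = Q3 − Q1 = 445.00 − 177.00 = 268.00.
Lower fence = Q1 − 2·IQR = 177.00 − 536.00 = -359.00.
Upper fence = Q3 + 2·IQR = 445.00 + 536.00 = 981.00.
1008 > 981.00 → outlier.
1044 > 981.00 → outlier.
1291 > 981.00 → outlier.
All remaining values lie within [-359.00, 981.00].

1008, 1044, 1291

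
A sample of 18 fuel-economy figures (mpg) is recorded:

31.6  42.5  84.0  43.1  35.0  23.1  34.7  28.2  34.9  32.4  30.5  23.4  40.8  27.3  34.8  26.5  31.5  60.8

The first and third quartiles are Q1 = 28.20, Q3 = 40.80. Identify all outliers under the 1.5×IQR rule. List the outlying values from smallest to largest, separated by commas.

60.8, 84.0

IQR = Q3 − Q1 = 40.80 − 28.20 = 12.60.
Lower fence = Q1 − 1.5·IQR = 28.20 − 18.90 = 9.30.
Upper fence = Q3 + 1.5·IQR = 40.80 + 18.90 = 59.70.
60.8 > 59.70 → outlier.
84.0 > 59.70 → outlier.
All remaining values lie within [9.30, 59.70].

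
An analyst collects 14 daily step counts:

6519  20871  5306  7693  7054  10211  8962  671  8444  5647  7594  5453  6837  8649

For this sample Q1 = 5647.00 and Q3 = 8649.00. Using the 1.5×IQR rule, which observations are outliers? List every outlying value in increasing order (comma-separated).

671, 20871

IQR = Q3 − Q1 = 8649.00 − 5647.00 = 3002.00.
Lower fence = Q1 − 1.5·IQR = 5647.00 − 4503.00 = 1144.00.
Upper fence = Q3 + 1.5·IQR = 8649.00 + 4503.00 = 13152.00.
671 < 1144.00 → outlier.
20871 > 13152.00 → outlier.
All remaining values lie within [1144.00, 13152.00].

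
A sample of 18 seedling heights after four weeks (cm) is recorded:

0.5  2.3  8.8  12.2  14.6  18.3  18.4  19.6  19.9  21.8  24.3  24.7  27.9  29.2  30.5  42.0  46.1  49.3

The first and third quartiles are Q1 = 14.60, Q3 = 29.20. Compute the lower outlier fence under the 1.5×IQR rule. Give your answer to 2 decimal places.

IQR = Q3 − Q1 = 29.20 − 14.60 = 14.60.
Lower fence = Q1 − 1.5·IQR = 14.60 − 21.90 = -7.30.
Upper fence = Q3 + 1.5·IQR = 29.20 + 21.90 = 51.10.

-7.30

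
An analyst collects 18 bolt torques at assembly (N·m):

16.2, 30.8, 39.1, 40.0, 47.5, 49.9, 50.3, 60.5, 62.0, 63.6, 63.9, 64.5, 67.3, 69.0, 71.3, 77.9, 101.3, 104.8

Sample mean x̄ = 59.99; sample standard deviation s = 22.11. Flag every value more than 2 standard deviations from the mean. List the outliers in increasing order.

Cutoffs at x̄ ± 2s: 59.99 ± 2·22.11 = [15.77, 104.21].
104.8: z = 2.03, |z| > 2 → outlier.
Every other value lies within [15.77, 104.21].

104.8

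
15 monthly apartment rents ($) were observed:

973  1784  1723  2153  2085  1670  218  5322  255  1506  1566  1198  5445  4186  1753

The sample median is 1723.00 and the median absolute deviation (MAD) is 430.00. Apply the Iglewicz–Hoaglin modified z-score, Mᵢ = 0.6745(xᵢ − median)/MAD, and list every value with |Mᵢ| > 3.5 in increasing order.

|Mᵢ| > 3.5 ⇔ |xᵢ − 1723.00| > 3.5·430.00/0.6745 = 2231.28.
So outliers lie outside [-508.28, 3954.28].
4186: M = 3.86 → outlier.
5322: M = 5.65 → outlier.
5445: M = 5.84 → outlier.

4186, 5322, 5445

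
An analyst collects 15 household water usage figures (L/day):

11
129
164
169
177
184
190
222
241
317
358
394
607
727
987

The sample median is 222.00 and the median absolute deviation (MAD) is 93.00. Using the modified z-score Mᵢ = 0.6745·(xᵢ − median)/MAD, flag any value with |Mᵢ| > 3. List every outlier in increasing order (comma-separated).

|Mᵢ| > 3 ⇔ |xᵢ − 222.00| > 3·93.00/0.6745 = 413.64.
So outliers lie outside [-191.64, 635.64].
727: M = 3.66 → outlier.
987: M = 5.55 → outlier.

727, 987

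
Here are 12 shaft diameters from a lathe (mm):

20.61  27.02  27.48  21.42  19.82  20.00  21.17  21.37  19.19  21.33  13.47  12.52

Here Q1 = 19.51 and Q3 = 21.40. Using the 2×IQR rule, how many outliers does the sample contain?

IQR = 1.89; fences at 19.51 − 3.78 = 15.73 and 21.40 + 3.78 = 25.18.
Outside the cutoffs: 12.52, 13.47, 27.02, 27.48.

4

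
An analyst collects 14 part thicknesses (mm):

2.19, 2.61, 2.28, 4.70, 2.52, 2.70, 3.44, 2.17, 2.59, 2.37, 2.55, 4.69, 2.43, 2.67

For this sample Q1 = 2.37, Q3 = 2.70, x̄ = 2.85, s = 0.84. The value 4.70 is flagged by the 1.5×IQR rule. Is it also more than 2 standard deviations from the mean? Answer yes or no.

z = (4.70 − 2.85) / 0.84 = 2.20.
|z| = 2.20 > 2.

yes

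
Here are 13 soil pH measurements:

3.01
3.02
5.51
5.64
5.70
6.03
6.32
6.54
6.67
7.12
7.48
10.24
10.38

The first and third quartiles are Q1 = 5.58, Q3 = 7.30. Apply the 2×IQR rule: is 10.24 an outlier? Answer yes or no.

IQR = Q3 − Q1 = 7.30 − 5.58 = 1.72.
Lower fence = Q1 − 2·IQR = 5.58 − 3.44 = 2.14.
Upper fence = Q3 + 2·IQR = 7.30 + 3.44 = 10.74.
10.24 lies within [2.14, 10.74].

no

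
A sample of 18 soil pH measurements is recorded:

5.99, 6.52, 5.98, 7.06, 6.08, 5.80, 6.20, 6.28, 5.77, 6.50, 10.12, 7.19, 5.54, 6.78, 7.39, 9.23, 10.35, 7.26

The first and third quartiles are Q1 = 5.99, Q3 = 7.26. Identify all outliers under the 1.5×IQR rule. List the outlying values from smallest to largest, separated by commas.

IQR = Q3 − Q1 = 7.26 − 5.99 = 1.27.
Lower fence = Q1 − 1.5·IQR = 5.99 − 1.905 = 4.085.
Upper fence = Q3 + 1.5·IQR = 7.26 + 1.905 = 9.165.
9.23 > 9.165 → outlier.
10.12 > 9.165 → outlier.
10.35 > 9.165 → outlier.
All remaining values lie within [4.085, 9.165].

9.23, 10.12, 10.35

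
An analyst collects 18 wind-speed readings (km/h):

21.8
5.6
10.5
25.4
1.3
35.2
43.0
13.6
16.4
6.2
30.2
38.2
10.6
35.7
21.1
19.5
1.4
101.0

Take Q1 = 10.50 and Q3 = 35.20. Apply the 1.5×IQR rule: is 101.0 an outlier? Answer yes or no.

yes

IQR = Q3 − Q1 = 35.20 − 10.50 = 24.70.
Lower fence = Q1 − 1.5·IQR = 10.50 − 37.05 = -26.55.
Upper fence = Q3 + 1.5·IQR = 35.20 + 37.05 = 72.25.
101.0 lies above the upper fence.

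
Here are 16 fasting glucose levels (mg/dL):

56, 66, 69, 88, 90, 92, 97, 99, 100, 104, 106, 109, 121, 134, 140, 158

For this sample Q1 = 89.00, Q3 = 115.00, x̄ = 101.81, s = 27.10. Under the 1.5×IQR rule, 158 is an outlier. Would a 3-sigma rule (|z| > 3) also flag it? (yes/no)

z = (158 − 101.81) / 27.10 = 2.07.
|z| = 2.07 ≤ 3.

no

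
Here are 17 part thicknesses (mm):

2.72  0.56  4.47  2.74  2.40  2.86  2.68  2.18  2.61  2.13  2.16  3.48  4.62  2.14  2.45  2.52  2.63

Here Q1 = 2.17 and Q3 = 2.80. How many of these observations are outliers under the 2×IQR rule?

IQR = 0.63; fences at 2.17 − 1.26 = 0.91 and 2.80 + 1.26 = 4.06.
Outside the cutoffs: 0.56, 4.47, 4.62.

3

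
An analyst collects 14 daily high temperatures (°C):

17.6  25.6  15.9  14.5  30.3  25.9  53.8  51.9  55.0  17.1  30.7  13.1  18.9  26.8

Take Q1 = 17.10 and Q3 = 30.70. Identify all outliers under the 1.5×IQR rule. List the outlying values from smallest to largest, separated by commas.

IQR = Q3 − Q1 = 30.70 − 17.10 = 13.60.
Lower fence = Q1 − 1.5·IQR = 17.10 − 20.40 = -3.30.
Upper fence = Q3 + 1.5·IQR = 30.70 + 20.40 = 51.10.
51.9 > 51.10 → outlier.
53.8 > 51.10 → outlier.
55.0 > 51.10 → outlier.
All remaining values lie within [-3.30, 51.10].

51.9, 53.8, 55.0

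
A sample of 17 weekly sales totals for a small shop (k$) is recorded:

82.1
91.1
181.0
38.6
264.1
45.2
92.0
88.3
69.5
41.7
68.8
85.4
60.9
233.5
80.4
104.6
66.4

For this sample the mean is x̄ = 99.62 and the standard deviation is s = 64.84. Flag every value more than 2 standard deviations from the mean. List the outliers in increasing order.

Cutoffs at x̄ ± 2s: 99.62 ± 2·64.84 = [-30.06, 229.30].
233.5: z = 2.06, |z| > 2 → outlier.
264.1: z = 2.54, |z| > 2 → outlier.
Every other value lies within [-30.06, 229.30].

233.5, 264.1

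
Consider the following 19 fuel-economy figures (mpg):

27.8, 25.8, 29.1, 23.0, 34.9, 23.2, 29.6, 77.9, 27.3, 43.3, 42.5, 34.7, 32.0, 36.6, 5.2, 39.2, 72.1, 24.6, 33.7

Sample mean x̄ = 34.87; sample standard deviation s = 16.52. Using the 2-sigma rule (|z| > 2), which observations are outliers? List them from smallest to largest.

Cutoffs at x̄ ± 2s: 34.87 ± 2·16.52 = [1.83, 67.91].
72.1: z = 2.25, |z| > 2 → outlier.
77.9: z = 2.60, |z| > 2 → outlier.
Every other value lies within [1.83, 67.91].

72.1, 77.9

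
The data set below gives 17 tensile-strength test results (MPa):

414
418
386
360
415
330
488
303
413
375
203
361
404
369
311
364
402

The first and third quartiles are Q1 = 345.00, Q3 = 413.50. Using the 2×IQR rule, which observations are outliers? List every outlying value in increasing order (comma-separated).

203

IQR = Q3 − Q1 = 413.50 − 345.00 = 68.50.
Lower fence = Q1 − 2·IQR = 345.00 − 137.00 = 208.00.
Upper fence = Q3 + 2·IQR = 413.50 + 137.00 = 550.50.
203 < 208.00 → outlier.
All remaining values lie within [208.00, 550.50].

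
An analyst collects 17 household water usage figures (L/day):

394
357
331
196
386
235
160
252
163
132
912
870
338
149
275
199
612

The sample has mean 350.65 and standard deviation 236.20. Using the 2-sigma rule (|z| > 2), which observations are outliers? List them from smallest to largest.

870, 912

Cutoffs at x̄ ± 2s: 350.65 ± 2·236.20 = [-121.75, 823.05].
870: z = 2.20, |z| > 2 → outlier.
912: z = 2.38, |z| > 2 → outlier.
Every other value lies within [-121.75, 823.05].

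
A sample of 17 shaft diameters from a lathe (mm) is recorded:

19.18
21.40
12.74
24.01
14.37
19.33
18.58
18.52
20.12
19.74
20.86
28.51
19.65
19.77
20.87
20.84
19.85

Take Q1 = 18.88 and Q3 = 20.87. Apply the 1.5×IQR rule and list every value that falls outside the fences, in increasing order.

IQR = Q3 − Q1 = 20.87 − 18.88 = 1.99.
Lower fence = Q1 − 1.5·IQR = 18.88 − 2.985 = 15.895.
Upper fence = Q3 + 1.5·IQR = 20.87 + 2.985 = 23.855.
12.74 < 15.895 → outlier.
14.37 < 15.895 → outlier.
24.01 > 23.855 → outlier.
28.51 > 23.855 → outlier.
All remaining values lie within [15.895, 23.855].

12.74, 14.37, 24.01, 28.51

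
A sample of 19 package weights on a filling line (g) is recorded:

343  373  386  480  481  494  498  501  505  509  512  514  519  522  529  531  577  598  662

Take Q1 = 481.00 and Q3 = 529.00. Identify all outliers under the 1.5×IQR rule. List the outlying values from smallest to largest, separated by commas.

343, 373, 386, 662

IQR = Q3 − Q1 = 529.00 − 481.00 = 48.00.
Lower fence = Q1 − 1.5·IQR = 481.00 − 72.00 = 409.00.
Upper fence = Q3 + 1.5·IQR = 529.00 + 72.00 = 601.00.
343 < 409.00 → outlier.
373 < 409.00 → outlier.
386 < 409.00 → outlier.
662 > 601.00 → outlier.
All remaining values lie within [409.00, 601.00].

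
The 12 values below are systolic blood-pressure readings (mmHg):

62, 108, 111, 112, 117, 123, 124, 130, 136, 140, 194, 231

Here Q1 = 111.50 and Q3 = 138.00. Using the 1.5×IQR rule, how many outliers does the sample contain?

IQR = 26.50; fences at 111.50 − 39.75 = 71.75 and 138.00 + 39.75 = 177.75.
Outside the cutoffs: 62, 194, 231.

3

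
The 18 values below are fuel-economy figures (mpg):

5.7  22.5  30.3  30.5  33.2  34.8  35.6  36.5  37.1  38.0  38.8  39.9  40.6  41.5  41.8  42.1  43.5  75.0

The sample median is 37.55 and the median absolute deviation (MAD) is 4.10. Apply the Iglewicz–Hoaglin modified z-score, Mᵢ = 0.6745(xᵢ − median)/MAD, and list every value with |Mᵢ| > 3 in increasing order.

|Mᵢ| > 3 ⇔ |xᵢ − 37.55| > 3·4.10/0.6745 = 18.24.
So outliers lie outside [19.31, 55.79].
5.7: M = -5.24 → outlier.
75.0: M = 6.16 → outlier.

5.7, 75.0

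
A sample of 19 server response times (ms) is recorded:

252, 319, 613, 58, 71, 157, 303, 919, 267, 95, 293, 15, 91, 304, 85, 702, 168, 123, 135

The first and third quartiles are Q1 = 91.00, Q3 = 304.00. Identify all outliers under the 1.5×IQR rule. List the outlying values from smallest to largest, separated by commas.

IQR = Q3 − Q1 = 304.00 − 91.00 = 213.00.
Lower fence = Q1 − 1.5·IQR = 91.00 − 319.50 = -228.50.
Upper fence = Q3 + 1.5·IQR = 304.00 + 319.50 = 623.50.
702 > 623.50 → outlier.
919 > 623.50 → outlier.
All remaining values lie within [-228.50, 623.50].

702, 919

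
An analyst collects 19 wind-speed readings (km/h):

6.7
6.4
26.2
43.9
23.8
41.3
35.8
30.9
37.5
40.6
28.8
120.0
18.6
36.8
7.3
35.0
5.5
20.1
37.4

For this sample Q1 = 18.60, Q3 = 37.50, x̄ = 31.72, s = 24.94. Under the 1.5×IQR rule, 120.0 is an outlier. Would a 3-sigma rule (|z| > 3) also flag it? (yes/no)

yes

z = (120.0 − 31.72) / 24.94 = 3.54.
|z| = 3.54 > 3.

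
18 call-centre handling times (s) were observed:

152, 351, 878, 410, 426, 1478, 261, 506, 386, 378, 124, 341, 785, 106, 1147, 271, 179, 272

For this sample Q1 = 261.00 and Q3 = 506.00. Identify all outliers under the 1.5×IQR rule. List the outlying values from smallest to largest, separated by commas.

878, 1147, 1478

IQR = Q3 − Q1 = 506.00 − 261.00 = 245.00.
Lower fence = Q1 − 1.5·IQR = 261.00 − 367.50 = -106.50.
Upper fence = Q3 + 1.5·IQR = 506.00 + 367.50 = 873.50.
878 > 873.50 → outlier.
1147 > 873.50 → outlier.
1478 > 873.50 → outlier.
All remaining values lie within [-106.50, 873.50].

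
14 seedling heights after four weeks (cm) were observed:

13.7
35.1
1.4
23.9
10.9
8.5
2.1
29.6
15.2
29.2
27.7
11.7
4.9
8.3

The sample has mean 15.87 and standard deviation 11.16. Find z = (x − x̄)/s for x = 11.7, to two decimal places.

z = (11.7 − 15.87) / 11.16 = -0.37.

-0.37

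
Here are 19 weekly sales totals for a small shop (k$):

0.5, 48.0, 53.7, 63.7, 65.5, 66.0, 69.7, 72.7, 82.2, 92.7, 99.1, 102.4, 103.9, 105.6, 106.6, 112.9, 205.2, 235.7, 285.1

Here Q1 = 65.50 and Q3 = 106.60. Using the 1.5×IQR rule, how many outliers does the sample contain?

4

IQR = 41.10; fences at 65.50 − 61.65 = 3.85 and 106.60 + 61.65 = 168.25.
Outside the cutoffs: 0.5, 205.2, 235.7, 285.1.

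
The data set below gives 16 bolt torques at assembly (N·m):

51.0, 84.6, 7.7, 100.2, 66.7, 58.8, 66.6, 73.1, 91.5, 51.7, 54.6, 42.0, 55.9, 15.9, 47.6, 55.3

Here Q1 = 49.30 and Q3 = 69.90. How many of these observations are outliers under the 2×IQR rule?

IQR = 20.60; fences at 49.30 − 41.20 = 8.10 and 69.90 + 41.20 = 111.10.
Outside the cutoffs: 7.7.

1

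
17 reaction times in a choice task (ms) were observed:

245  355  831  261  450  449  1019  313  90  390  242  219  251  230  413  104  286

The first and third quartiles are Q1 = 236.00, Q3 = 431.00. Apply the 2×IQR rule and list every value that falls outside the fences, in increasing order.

IQR = Q3 − Q1 = 431.00 − 236.00 = 195.00.
Lower fence = Q1 − 2·IQR = 236.00 − 390.00 = -154.00.
Upper fence = Q3 + 2·IQR = 431.00 + 390.00 = 821.00.
831 > 821.00 → outlier.
1019 > 821.00 → outlier.
All remaining values lie within [-154.00, 821.00].

831, 1019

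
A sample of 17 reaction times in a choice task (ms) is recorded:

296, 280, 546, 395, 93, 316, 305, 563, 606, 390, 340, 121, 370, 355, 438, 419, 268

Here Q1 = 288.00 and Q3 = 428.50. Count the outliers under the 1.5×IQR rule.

IQR = 140.50; fences at 288.00 − 210.75 = 77.25 and 428.50 + 210.75 = 639.25.
Every value lies within the cutoffs.

0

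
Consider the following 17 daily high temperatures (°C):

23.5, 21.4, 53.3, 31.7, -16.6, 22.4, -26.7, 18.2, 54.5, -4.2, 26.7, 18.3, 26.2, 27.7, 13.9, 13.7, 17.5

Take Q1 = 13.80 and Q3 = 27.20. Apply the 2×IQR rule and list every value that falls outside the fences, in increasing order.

-26.7, -16.6, 54.5

IQR = Q3 − Q1 = 27.20 − 13.80 = 13.40.
Lower fence = Q1 − 2·IQR = 13.80 − 26.80 = -13.00.
Upper fence = Q3 + 2·IQR = 27.20 + 26.80 = 54.00.
-26.7 < -13.00 → outlier.
-16.6 < -13.00 → outlier.
54.5 > 54.00 → outlier.
All remaining values lie within [-13.00, 54.00].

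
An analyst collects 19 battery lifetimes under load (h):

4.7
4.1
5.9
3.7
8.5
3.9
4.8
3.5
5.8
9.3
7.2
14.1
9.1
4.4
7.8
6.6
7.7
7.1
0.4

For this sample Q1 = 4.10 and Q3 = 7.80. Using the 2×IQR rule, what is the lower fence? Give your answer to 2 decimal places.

-3.30

IQR = Q3 − Q1 = 7.80 − 4.10 = 3.70.
Lower fence = Q1 − 2·IQR = 4.10 − 7.40 = -3.30.
Upper fence = Q3 + 2·IQR = 7.80 + 7.40 = 15.20.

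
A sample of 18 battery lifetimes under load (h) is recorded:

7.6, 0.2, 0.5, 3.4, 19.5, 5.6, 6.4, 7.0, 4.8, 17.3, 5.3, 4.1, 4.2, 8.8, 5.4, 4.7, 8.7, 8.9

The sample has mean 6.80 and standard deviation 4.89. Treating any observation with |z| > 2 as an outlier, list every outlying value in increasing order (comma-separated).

17.3, 19.5

Cutoffs at x̄ ± 2s: 6.80 ± 2·4.89 = [-2.98, 16.58].
17.3: z = 2.15, |z| > 2 → outlier.
19.5: z = 2.60, |z| > 2 → outlier.
Every other value lies within [-2.98, 16.58].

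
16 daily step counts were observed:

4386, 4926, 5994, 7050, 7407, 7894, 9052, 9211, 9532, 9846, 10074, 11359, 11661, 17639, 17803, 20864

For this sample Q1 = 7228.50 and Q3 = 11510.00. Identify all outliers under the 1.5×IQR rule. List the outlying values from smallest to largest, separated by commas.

IQR = Q3 − Q1 = 11510.00 − 7228.50 = 4281.50.
Lower fence = Q1 − 1.5·IQR = 7228.50 − 6422.25 = 806.25.
Upper fence = Q3 + 1.5·IQR = 11510.00 + 6422.25 = 17932.25.
20864 > 17932.25 → outlier.
All remaining values lie within [806.25, 17932.25].

20864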